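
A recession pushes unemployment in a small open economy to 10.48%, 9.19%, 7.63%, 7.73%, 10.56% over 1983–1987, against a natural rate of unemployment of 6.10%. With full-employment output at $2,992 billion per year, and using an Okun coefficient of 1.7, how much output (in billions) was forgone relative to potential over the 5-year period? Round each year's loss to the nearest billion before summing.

Year 1983: gap = -1.7 × (10.48 - 6.1) = -7.446%, loss ≈ 2992 × 7.446/100 ≈ 223.
Year 1984: gap = -1.7 × (9.19 - 6.1) = -5.253%, loss ≈ 2992 × 5.253/100 ≈ 157.
Year 1985: gap = -1.7 × (7.63 - 6.1) = -2.601%, loss ≈ 2992 × 2.601/100 ≈ 78.
Year 1986: gap = -1.7 × (7.73 - 6.1) = -2.771%, loss ≈ 2992 × 2.771/100 ≈ 83.
Year 1987: gap = -1.7 × (10.56 - 6.1) = -7.582%, loss ≈ 2992 × 7.582/100 ≈ 227.
Total lost output = 223 + 157 + 78 + 83 + 227 = 768 billion.

$768 billion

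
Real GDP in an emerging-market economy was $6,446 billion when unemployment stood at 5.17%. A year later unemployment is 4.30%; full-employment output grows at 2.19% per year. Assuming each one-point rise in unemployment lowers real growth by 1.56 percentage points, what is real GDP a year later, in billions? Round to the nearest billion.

$6,675 billion

Δu = 4.3 - 5.17 = -0.87 points.
Okun's law (growth form): g_Y = g_Y* - β × Δu = 2.19 - 1.56 × (-0.87) = 2.19 + 1.3572 = 3.5472%.
Real GDP in the next year = 6446 × (1 + 3.5472/100) = 6446 × 1.035472 ≈ 6675 billion.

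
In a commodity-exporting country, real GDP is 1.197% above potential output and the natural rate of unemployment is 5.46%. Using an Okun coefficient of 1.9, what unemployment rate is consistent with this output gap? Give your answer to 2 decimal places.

From Okun's law, u - u* = -(output gap)/β = -(1.197)/1.9 = -0.63 points.
So u = 5.46 - 0.63 = 4.83%.

4.83%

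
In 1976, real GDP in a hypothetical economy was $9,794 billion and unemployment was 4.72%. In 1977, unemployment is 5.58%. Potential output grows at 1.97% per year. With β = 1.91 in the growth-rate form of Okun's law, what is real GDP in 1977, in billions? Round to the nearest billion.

Δu = 5.58 - 4.72 = 0.86 points.
Okun's law (growth form): g_Y = g_Y* - β × Δu = 1.97 - 1.91 × (0.86) = 1.97 - 1.6426 = 0.3274%.
Real GDP in the next year = 9794 × (1 + 0.3274/100) = 9794 × 1.003274 ≈ 9826 billion.

$9,826 billion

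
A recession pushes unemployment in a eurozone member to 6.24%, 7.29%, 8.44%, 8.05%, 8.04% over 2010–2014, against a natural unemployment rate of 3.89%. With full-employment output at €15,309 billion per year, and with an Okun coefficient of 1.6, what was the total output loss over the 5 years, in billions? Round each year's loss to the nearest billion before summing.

€4,559 billion

Year 2010: gap = -1.6 × (6.24 - 3.89) = -3.76%, loss ≈ 15309 × 3.76/100 ≈ 576.
Year 2011: gap = -1.6 × (7.29 - 3.89) = -5.44%, loss ≈ 15309 × 5.44/100 ≈ 833.
Year 2012: gap = -1.6 × (8.44 - 3.89) = -7.28%, loss ≈ 15309 × 7.28/100 ≈ 1114.
Year 2013: gap = -1.6 × (8.05 - 3.89) = -6.656%, loss ≈ 15309 × 6.656/100 ≈ 1019.
Year 2014: gap = -1.6 × (8.04 - 3.89) = -6.64%, loss ≈ 15309 × 6.64/100 ≈ 1017.
Total lost output = 576 + 833 + 1114 + 1019 + 1017 = 4559 billion.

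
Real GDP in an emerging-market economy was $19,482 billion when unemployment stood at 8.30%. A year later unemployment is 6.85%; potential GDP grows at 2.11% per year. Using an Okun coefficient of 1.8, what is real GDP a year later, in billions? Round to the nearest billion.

$20,402 billion

Δu = 6.85 - 8.3 = -1.45 points.
Okun's law (growth form): g_Y = g_Y* - β × Δu = 2.11 - 1.8 × (-1.45) = 2.11 + 2.61 = 4.72%.
Real GDP in the next year = 19482 × (1 + 4.72/100) = 19482 × 1.0472 ≈ 20402 billion.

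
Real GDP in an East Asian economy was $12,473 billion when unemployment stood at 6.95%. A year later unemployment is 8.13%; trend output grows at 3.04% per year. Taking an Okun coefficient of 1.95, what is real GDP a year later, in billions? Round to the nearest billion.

$12,565 billion

Δu = 8.13 - 6.95 = 1.18 points.
Okun's law (growth form): g_Y = g_Y* - β × Δu = 3.04 - 1.95 × (1.18) = 3.04 - 2.301 = 0.739%.
Real GDP in the next year = 12473 × (1 + 0.739/100) = 12473 × 1.00739 ≈ 12565 billion.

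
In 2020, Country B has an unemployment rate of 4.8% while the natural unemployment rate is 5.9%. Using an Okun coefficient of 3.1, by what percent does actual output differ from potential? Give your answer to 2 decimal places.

3.41%

The unemployment gap is 4.8 - 5.9 = -1.1 percentage points.
Okun's law gives an output gap of -3.1 × (-1.1) = 3.41%, i.e. 3.41% above potential.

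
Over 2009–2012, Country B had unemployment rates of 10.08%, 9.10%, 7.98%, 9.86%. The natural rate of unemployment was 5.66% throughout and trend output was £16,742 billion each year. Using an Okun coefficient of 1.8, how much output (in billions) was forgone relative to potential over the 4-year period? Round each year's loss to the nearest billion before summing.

£4,334 billion

Year 2009: gap = -1.8 × (10.08 - 5.66) = -7.956%, loss ≈ 16742 × 7.956/100 ≈ 1332.
Year 2010: gap = -1.8 × (9.1 - 5.66) = -6.192%, loss ≈ 16742 × 6.192/100 ≈ 1037.
Year 2011: gap = -1.8 × (7.98 - 5.66) = -4.176%, loss ≈ 16742 × 4.176/100 ≈ 699.
Year 2012: gap = -1.8 × (9.86 - 5.66) = -7.56%, loss ≈ 16742 × 7.56/100 ≈ 1266.
Total lost output = 1332 + 1037 + 699 + 1266 = 4334 billion.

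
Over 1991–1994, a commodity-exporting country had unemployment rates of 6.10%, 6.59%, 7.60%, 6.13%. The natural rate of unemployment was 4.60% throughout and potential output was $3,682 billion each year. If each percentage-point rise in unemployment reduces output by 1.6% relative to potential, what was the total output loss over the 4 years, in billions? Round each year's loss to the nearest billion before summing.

$472 billion

Year 1991: gap = -1.6 × (6.1 - 4.6) = -2.4%, loss ≈ 3682 × 2.4/100 ≈ 88.
Year 1992: gap = -1.6 × (6.59 - 4.6) = -3.184%, loss ≈ 3682 × 3.184/100 ≈ 117.
Year 1993: gap = -1.6 × (7.6 - 4.6) = -4.8%, loss ≈ 3682 × 4.8/100 ≈ 177.
Year 1994: gap = -1.6 × (6.13 - 4.6) = -2.448%, loss ≈ 3682 × 2.448/100 ≈ 90.
Total lost output = 88 + 117 + 177 + 90 = 472 billion.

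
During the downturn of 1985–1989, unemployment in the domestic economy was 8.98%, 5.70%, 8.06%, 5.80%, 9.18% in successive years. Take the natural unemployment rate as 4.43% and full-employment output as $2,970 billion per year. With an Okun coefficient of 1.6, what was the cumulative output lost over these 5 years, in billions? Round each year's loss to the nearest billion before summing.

$739 billion

Year 1985: gap = -1.6 × (8.98 - 4.43) = -7.28%, loss ≈ 2970 × 7.28/100 ≈ 216.
Year 1986: gap = -1.6 × (5.7 - 4.43) = -2.032%, loss ≈ 2970 × 2.032/100 ≈ 60.
Year 1987: gap = -1.6 × (8.06 - 4.43) = -5.808%, loss ≈ 2970 × 5.808/100 ≈ 172.
Year 1988: gap = -1.6 × (5.8 - 4.43) = -2.192%, loss ≈ 2970 × 2.192/100 ≈ 65.
Year 1989: gap = -1.6 × (9.18 - 4.43) = -7.6%, loss ≈ 2970 × 7.6/100 ≈ 226.
Total lost output = 216 + 60 + 172 + 65 + 226 = 739 billion.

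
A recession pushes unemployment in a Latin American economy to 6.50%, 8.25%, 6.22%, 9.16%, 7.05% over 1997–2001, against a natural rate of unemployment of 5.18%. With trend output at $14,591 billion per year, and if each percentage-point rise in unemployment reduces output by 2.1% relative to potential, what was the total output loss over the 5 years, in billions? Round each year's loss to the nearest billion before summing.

Year 1997: gap = -2.1 × (6.5 - 5.18) = -2.772%, loss ≈ 14591 × 2.772/100 ≈ 404.
Year 1998: gap = -2.1 × (8.25 - 5.18) = -6.447%, loss ≈ 14591 × 6.447/100 ≈ 941.
Year 1999: gap = -2.1 × (6.22 - 5.18) = -2.184%, loss ≈ 14591 × 2.184/100 ≈ 319.
Year 2000: gap = -2.1 × (9.16 - 5.18) = -8.358%, loss ≈ 14591 × 8.358/100 ≈ 1220.
Year 2001: gap = -2.1 × (7.05 - 5.18) = -3.927%, loss ≈ 14591 × 3.927/100 ≈ 573.
Total lost output = 404 + 941 + 319 + 1220 + 573 = 3457 billion.

$3,457 billion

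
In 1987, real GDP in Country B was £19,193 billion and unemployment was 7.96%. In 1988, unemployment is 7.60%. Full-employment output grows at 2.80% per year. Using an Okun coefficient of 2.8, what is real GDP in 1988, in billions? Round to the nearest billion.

Δu = 7.6 - 7.96 = -0.36 points.
Okun's law (growth form): g_Y = g_Y* - β × Δu = 2.80 - 2.8 × (-0.36) = 2.8 + 1.008 = 3.808%.
Real GDP in the next year = 19193 × (1 + 3.808/100) = 19193 × 1.03808 ≈ 19924 billion.

£19,924 billion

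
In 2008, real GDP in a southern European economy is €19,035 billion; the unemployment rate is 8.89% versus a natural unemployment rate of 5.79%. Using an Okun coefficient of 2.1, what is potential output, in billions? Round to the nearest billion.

€20,360 billion

Unemployment gap = 8.89 - 5.79 = 3.1 points, so output gap = -2.1 × 3.1 = -6.51%.
Since Y = Y* × (1 + gap/100), Y* = 19035/0.9349 ≈ 20360 billion.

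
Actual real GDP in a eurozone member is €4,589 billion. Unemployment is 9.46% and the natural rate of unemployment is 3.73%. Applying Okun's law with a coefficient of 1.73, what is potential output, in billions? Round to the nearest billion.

€5,094 billion

Unemployment gap = 9.46 - 3.73 = 5.73 points, so output gap = -1.73 × 5.73 = -9.9129%.
Since Y = Y* × (1 + gap/100), Y* = 4589/0.900871 ≈ 5094 billion.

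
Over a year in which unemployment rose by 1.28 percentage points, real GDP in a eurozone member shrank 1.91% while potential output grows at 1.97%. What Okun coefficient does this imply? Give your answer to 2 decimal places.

β ≈ 3.03

Growth form: g_Y = g_Y* - β × Δu, so β = (g_Y* - g_Y)/Δu.
β = (1.97 + 1.91)/1.28 = 3.88/1.28 = 3.03.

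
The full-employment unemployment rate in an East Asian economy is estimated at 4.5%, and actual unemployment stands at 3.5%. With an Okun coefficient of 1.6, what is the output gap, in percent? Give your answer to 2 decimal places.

1.60%

The unemployment gap is 3.5 - 4.5 = -1 percentage point.
Okun's law gives an output gap of -1.6 × (-1) = 1.6%, i.e. 1.60% above potential.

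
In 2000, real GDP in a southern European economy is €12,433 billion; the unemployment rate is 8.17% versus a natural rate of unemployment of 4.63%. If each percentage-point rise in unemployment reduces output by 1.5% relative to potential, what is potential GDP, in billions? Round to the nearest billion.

Unemployment gap = 8.17 - 4.63 = 3.54 points, so output gap = -1.5 × 3.54 = -5.31%.
Since Y = Y* × (1 + gap/100), Y* = 12433/0.9469 ≈ 13130 billion.

€13,130 billion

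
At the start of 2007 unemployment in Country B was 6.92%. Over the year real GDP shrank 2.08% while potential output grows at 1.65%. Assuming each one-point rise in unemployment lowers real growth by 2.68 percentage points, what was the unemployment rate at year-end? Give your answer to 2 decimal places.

8.31%

Growth-rate Okun's law: g_Y = g_Y* - β × Δu, so Δu = (g_Y* - g_Y)/β.
Δu = (1.65 + 2.08)/2.68 = 3.73/2.68 = 1.39 percentage points.
Year-end unemployment = 6.92 + 1.39 = 8.31%.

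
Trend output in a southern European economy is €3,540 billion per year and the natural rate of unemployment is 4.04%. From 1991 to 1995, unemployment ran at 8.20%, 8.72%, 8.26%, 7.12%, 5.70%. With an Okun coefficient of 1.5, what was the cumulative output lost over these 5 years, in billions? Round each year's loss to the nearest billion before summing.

€946 billion

Year 1991: gap = -1.5 × (8.2 - 4.04) = -6.24%, loss ≈ 3540 × 6.24/100 ≈ 221.
Year 1992: gap = -1.5 × (8.72 - 4.04) = -7.02%, loss ≈ 3540 × 7.02/100 ≈ 249.
Year 1993: gap = -1.5 × (8.26 - 4.04) = -6.33%, loss ≈ 3540 × 6.33/100 ≈ 224.
Year 1994: gap = -1.5 × (7.12 - 4.04) = -4.62%, loss ≈ 3540 × 4.62/100 ≈ 164.
Year 1995: gap = -1.5 × (5.7 - 4.04) = -2.49%, loss ≈ 3540 × 2.49/100 ≈ 88.
Total lost output = 221 + 249 + 224 + 164 + 88 = 946 billion.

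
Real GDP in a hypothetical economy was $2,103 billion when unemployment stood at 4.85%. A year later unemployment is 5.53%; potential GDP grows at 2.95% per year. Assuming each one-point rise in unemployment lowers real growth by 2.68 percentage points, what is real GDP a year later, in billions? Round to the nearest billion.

Δu = 5.53 - 4.85 = 0.68 points.
Okun's law (growth form): g_Y = g_Y* - β × Δu = 2.95 - 2.68 × (0.68) = 2.95 - 1.8224 = 1.1276%.
Real GDP in the next year = 2103 × (1 + 1.1276/100) = 2103 × 1.011276 ≈ 2127 billion.

$2,127 billion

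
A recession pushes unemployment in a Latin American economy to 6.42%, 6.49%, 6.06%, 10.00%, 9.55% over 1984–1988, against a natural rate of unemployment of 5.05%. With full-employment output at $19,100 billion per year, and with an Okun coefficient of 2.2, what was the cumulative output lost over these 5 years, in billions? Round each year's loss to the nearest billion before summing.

Year 1984: gap = -2.2 × (6.42 - 5.05) = -3.014%, loss ≈ 19100 × 3.014/100 ≈ 576.
Year 1985: gap = -2.2 × (6.49 - 5.05) = -3.168%, loss ≈ 19100 × 3.168/100 ≈ 605.
Year 1986: gap = -2.2 × (6.06 - 5.05) = -2.222%, loss ≈ 19100 × 2.222/100 ≈ 424.
Year 1987: gap = -2.2 × (10 - 5.05) = -10.89%, loss ≈ 19100 × 10.89/100 ≈ 2080.
Year 1988: gap = -2.2 × (9.55 - 5.05) = -9.9%, loss ≈ 19100 × 9.9/100 ≈ 1891.
Total lost output = 576 + 605 + 424 + 2080 + 1891 = 5576 billion.

$5,576 billion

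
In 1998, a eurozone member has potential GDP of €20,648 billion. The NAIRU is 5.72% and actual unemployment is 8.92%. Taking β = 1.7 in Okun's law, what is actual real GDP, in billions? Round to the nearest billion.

€19,525 billion

Unemployment gap = 8.92 - 5.72 = 3.2 points, so the output gap is -1.7 × 3.2 = -5.44%.
Actual GDP = 20648 × (1 - 5.44/100) = 20648 × 0.9456 ≈ 19525 billion.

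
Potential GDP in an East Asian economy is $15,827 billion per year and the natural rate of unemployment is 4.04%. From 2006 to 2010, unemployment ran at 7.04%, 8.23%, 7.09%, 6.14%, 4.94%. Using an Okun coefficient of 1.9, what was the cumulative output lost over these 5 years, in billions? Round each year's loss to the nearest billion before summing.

$3,981 billion

Year 2006: gap = -1.9 × (7.04 - 4.04) = -5.7%, loss ≈ 15827 × 5.7/100 ≈ 902.
Year 2007: gap = -1.9 × (8.23 - 4.04) = -7.961%, loss ≈ 15827 × 7.961/100 ≈ 1260.
Year 2008: gap = -1.9 × (7.09 - 4.04) = -5.795%, loss ≈ 15827 × 5.795/100 ≈ 917.
Year 2009: gap = -1.9 × (6.14 - 4.04) = -3.99%, loss ≈ 15827 × 3.99/100 ≈ 631.
Year 2010: gap = -1.9 × (4.94 - 4.04) = -1.71%, loss ≈ 15827 × 1.71/100 ≈ 271.
Total lost output = 902 + 1260 + 917 + 631 + 271 = 3981 billion.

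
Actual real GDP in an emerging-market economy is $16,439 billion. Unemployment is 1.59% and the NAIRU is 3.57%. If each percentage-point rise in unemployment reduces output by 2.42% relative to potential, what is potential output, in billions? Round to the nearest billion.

$15,687 billion

Unemployment gap = 1.59 - 3.57 = -1.98 points, so output gap = -2.42 × (-1.98) = 4.7916%.
Since Y = Y* × (1 + gap/100), Y* = 16439/1.047916 ≈ 15687 billion.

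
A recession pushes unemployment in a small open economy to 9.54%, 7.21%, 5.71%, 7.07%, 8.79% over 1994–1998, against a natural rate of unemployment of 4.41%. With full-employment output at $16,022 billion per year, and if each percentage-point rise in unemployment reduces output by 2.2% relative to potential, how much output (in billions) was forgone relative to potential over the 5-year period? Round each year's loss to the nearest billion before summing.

$5,735 billion

Year 1994: gap = -2.2 × (9.54 - 4.41) = -11.286%, loss ≈ 16022 × 11.286/100 ≈ 1808.
Year 1995: gap = -2.2 × (7.21 - 4.41) = -6.16%, loss ≈ 16022 × 6.16/100 ≈ 987.
Year 1996: gap = -2.2 × (5.71 - 4.41) = -2.86%, loss ≈ 16022 × 2.86/100 ≈ 458.
Year 1997: gap = -2.2 × (7.07 - 4.41) = -5.852%, loss ≈ 16022 × 5.852/100 ≈ 938.
Year 1998: gap = -2.2 × (8.79 - 4.41) = -9.636%, loss ≈ 16022 × 9.636/100 ≈ 1544.
Total lost output = 1808 + 987 + 458 + 938 + 1544 = 5735 billion.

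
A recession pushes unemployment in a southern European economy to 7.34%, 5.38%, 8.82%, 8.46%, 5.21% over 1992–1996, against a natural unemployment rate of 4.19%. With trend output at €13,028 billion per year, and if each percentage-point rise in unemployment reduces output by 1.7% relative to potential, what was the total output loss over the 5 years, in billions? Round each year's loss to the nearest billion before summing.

Year 1992: gap = -1.7 × (7.34 - 4.19) = -5.355%, loss ≈ 13028 × 5.355/100 ≈ 698.
Year 1993: gap = -1.7 × (5.38 - 4.19) = -2.023%, loss ≈ 13028 × 2.023/100 ≈ 264.
Year 1994: gap = -1.7 × (8.82 - 4.19) = -7.871%, loss ≈ 13028 × 7.871/100 ≈ 1025.
Year 1995: gap = -1.7 × (8.46 - 4.19) = -7.259%, loss ≈ 13028 × 7.259/100 ≈ 946.
Year 1996: gap = -1.7 × (5.21 - 4.19) = -1.734%, loss ≈ 13028 × 1.734/100 ≈ 226.
Total lost output = 698 + 264 + 1025 + 946 + 226 = 3159 billion.

€3,159 billion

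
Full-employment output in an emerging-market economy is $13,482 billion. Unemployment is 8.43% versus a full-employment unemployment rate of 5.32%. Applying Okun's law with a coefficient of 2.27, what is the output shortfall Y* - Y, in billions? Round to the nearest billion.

Output gap = -2.27 × (8.43 - 5.32) = -2.27 × 3.11 = -7.0597%.
Actual GDP ≈ 13482 × 0.929403 ≈ 12530 billion, so the shortfall is 13482 - 12530 = 952 billion.

$952 billion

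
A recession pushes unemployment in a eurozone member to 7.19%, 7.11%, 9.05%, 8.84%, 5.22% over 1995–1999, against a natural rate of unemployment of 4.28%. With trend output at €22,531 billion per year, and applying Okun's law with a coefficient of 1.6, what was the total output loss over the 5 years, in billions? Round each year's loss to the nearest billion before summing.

Year 1995: gap = -1.6 × (7.19 - 4.28) = -4.656%, loss ≈ 22531 × 4.656/100 ≈ 1049.
Year 1996: gap = -1.6 × (7.11 - 4.28) = -4.528%, loss ≈ 22531 × 4.528/100 ≈ 1020.
Year 1997: gap = -1.6 × (9.05 - 4.28) = -7.632%, loss ≈ 22531 × 7.632/100 ≈ 1720.
Year 1998: gap = -1.6 × (8.84 - 4.28) = -7.296%, loss ≈ 22531 × 7.296/100 ≈ 1644.
Year 1999: gap = -1.6 × (5.22 - 4.28) = -1.504%, loss ≈ 22531 × 1.504/100 ≈ 339.
Total lost output = 1049 + 1020 + 1720 + 1644 + 339 = 5772 billion.

€5,772 billion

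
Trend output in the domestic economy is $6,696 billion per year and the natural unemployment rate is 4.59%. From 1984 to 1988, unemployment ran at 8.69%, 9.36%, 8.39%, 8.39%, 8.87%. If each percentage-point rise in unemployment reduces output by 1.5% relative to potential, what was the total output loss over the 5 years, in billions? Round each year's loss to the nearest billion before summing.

$2,085 billion

Year 1984: gap = -1.5 × (8.69 - 4.59) = -6.15%, loss ≈ 6696 × 6.15/100 ≈ 412.
Year 1985: gap = -1.5 × (9.36 - 4.59) = -7.155%, loss ≈ 6696 × 7.155/100 ≈ 479.
Year 1986: gap = -1.5 × (8.39 - 4.59) = -5.7%, loss ≈ 6696 × 5.7/100 ≈ 382.
Year 1987: gap = -1.5 × (8.39 - 4.59) = -5.7%, loss ≈ 6696 × 5.7/100 ≈ 382.
Year 1988: gap = -1.5 × (8.87 - 4.59) = -6.42%, loss ≈ 6696 × 6.42/100 ≈ 430.
Total lost output = 412 + 479 + 382 + 382 + 430 = 2085 billion.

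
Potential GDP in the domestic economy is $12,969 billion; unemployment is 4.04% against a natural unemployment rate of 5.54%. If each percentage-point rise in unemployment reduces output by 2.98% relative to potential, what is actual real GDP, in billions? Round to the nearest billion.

Unemployment gap = 4.04 - 5.54 = -1.5 points, so the output gap is -2.98 × (-1.5) = 4.47%.
Actual GDP = 12969 × (1 + 4.47/100) = 12969 × 1.0447 ≈ 13549 billion.

$13,549 billion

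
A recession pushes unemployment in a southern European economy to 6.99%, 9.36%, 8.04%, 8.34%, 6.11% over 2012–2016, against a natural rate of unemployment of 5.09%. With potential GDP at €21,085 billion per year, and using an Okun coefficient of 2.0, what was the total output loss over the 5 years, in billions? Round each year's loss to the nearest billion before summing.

Year 2012: gap = -2.0 × (6.99 - 5.09) = -3.8%, loss ≈ 21085 × 3.8/100 ≈ 801.
Year 2013: gap = -2.0 × (9.36 - 5.09) = -8.54%, loss ≈ 21085 × 8.54/100 ≈ 1801.
Year 2014: gap = -2.0 × (8.04 - 5.09) = -5.9%, loss ≈ 21085 × 5.9/100 ≈ 1244.
Year 2015: gap = -2.0 × (8.34 - 5.09) = -6.5%, loss ≈ 21085 × 6.5/100 ≈ 1371.
Year 2016: gap = -2.0 × (6.11 - 5.09) = -2.04%, loss ≈ 21085 × 2.04/100 ≈ 430.
Total lost output = 801 + 1801 + 1244 + 1371 + 430 = 5647 billion.

€5,647 billion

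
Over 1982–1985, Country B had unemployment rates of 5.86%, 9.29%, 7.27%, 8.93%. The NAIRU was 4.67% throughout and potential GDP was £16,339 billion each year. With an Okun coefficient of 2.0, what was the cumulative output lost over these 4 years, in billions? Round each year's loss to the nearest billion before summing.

Year 1982: gap = -2.0 × (5.86 - 4.67) = -2.38%, loss ≈ 16339 × 2.38/100 ≈ 389.
Year 1983: gap = -2.0 × (9.29 - 4.67) = -9.24%, loss ≈ 16339 × 9.24/100 ≈ 1510.
Year 1984: gap = -2.0 × (7.27 - 4.67) = -5.2%, loss ≈ 16339 × 5.2/100 ≈ 850.
Year 1985: gap = -2.0 × (8.93 - 4.67) = -8.52%, loss ≈ 16339 × 8.52/100 ≈ 1392.
Total lost output = 389 + 1510 + 850 + 1392 = 4141 billion.

£4,141 billion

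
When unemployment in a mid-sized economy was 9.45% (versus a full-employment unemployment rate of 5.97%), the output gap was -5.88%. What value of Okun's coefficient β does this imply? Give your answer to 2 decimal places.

β ≈ 1.69

Okun's law: output gap = -β × (u - u*).
-5.88 = -β × (9.45 - 5.97) = -β × 3.48, so β = 5.88/3.48 = 1.69.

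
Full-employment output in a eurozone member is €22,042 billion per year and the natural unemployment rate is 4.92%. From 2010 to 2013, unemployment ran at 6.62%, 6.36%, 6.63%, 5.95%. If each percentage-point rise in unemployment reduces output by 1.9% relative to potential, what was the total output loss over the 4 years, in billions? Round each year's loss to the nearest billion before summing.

€2,462 billion

Year 2010: gap = -1.9 × (6.62 - 4.92) = -3.23%, loss ≈ 22042 × 3.23/100 ≈ 712.
Year 2011: gap = -1.9 × (6.36 - 4.92) = -2.736%, loss ≈ 22042 × 2.736/100 ≈ 603.
Year 2012: gap = -1.9 × (6.63 - 4.92) = -3.249%, loss ≈ 22042 × 3.249/100 ≈ 716.
Year 2013: gap = -1.9 × (5.95 - 4.92) = -1.957%, loss ≈ 22042 × 1.957/100 ≈ 431.
Total lost output = 712 + 603 + 716 + 431 = 2462 billion.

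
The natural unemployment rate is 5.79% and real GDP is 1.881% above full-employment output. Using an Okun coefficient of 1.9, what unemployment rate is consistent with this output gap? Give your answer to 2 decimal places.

4.80%

From Okun's law, u - u* = -(output gap)/β = -(1.881)/1.9 = -0.99 points.
So u = 5.79 - 0.99 = 4.80%.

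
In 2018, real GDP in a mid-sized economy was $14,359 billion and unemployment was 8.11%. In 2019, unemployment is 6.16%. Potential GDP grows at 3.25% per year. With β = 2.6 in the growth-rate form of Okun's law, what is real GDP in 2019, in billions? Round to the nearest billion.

Δu = 6.16 - 8.11 = -1.95 points.
Okun's law (growth form): g_Y = g_Y* - β × Δu = 3.25 - 2.6 × (-1.95) = 3.25 + 5.07 = 8.32%.
Real GDP in the next year = 14359 × (1 + 8.32/100) = 14359 × 1.0832 ≈ 15554 billion.

$15,554 billion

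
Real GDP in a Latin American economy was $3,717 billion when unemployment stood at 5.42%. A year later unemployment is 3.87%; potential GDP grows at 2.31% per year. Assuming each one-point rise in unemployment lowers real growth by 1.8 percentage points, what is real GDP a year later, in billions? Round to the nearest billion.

$3,907 billion

Δu = 3.87 - 5.42 = -1.55 points.
Okun's law (growth form): g_Y = g_Y* - β × Δu = 2.31 - 1.8 × (-1.55) = 2.31 + 2.79 = 5.1%.
Real GDP in the next year = 3717 × (1 + 5.1/100) = 3717 × 1.051 ≈ 3907 billion.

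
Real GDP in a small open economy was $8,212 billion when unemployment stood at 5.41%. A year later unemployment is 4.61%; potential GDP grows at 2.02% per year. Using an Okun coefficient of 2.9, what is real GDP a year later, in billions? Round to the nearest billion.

Δu = 4.61 - 5.41 = -0.8 points.
Okun's law (growth form): g_Y = g_Y* - β × Δu = 2.02 - 2.9 × (-0.80) = 2.02 + 2.32 = 4.34%.
Real GDP in the next year = 8212 × (1 + 4.34/100) = 8212 × 1.0434 ≈ 8568 billion.

$8,568 billion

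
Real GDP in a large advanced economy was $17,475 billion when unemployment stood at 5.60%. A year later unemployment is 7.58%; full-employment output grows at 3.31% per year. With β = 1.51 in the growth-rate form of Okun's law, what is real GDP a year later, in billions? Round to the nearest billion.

Δu = 7.58 - 5.6 = 1.98 points.
Okun's law (growth form): g_Y = g_Y* - β × Δu = 3.31 - 1.51 × (1.98) = 3.31 - 2.9898 = 0.3202%.
Real GDP in the next year = 17475 × (1 + 0.3202/100) = 17475 × 1.003202 ≈ 17531 billion.

$17,531 billion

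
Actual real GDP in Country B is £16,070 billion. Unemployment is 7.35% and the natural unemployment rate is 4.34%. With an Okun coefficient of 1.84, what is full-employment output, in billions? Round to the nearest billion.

Unemployment gap = 7.35 - 4.34 = 3.01 points, so output gap = -1.84 × 3.01 = -5.5384%.
Since Y = Y* × (1 + gap/100), Y* = 16070/0.944616 ≈ 17012 billion.

£17,012 billion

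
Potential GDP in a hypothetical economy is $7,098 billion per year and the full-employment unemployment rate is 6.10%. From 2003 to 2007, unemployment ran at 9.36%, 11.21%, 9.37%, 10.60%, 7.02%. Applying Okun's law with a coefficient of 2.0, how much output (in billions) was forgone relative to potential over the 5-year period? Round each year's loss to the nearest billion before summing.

Year 2003: gap = -2.0 × (9.36 - 6.1) = -6.52%, loss ≈ 7098 × 6.52/100 ≈ 463.
Year 2004: gap = -2.0 × (11.21 - 6.1) = -10.22%, loss ≈ 7098 × 10.22/100 ≈ 725.
Year 2005: gap = -2.0 × (9.37 - 6.1) = -6.54%, loss ≈ 7098 × 6.54/100 ≈ 464.
Year 2006: gap = -2.0 × (10.6 - 6.1) = -9%, loss ≈ 7098 × 9/100 ≈ 639.
Year 2007: gap = -2.0 × (7.02 - 6.1) = -1.84%, loss ≈ 7098 × 1.84/100 ≈ 131.
Total lost output = 463 + 725 + 464 + 639 + 131 = 2422 billion.

$2,422 billion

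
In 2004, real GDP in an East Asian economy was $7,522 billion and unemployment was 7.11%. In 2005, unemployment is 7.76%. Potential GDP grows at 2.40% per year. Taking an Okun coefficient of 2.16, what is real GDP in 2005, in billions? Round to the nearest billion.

Δu = 7.76 - 7.11 = 0.65 points.
Okun's law (growth form): g_Y = g_Y* - β × Δu = 2.40 - 2.16 × (0.65) = 2.4 - 1.404 = 0.996%.
Real GDP in the next year = 7522 × (1 + 0.996/100) = 7522 × 1.00996 ≈ 7597 billion.

$7,597 billion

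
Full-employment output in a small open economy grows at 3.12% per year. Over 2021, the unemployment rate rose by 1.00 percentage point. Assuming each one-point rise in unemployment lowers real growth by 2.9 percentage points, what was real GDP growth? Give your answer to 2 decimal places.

0.22%

Growth-rate Okun's law: g_Y = g_Y* - β × Δu.
g_Y = 3.12 - 2.9 × (1.00) = 3.12 - 2.9 = 0.22%, i.e. 0.22% to 2 d.p.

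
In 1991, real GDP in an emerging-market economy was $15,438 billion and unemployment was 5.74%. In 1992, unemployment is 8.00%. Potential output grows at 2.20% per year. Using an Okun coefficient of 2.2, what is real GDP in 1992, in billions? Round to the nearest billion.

Δu = 8 - 5.74 = 2.26 points.
Okun's law (growth form): g_Y = g_Y* - β × Δu = 2.20 - 2.2 × (2.26) = 2.2 - 4.972 = -2.772%.
Real GDP in the next year = 15438 × (1 - 2.772/100) = 15438 × 0.97228 ≈ 15010 billion.

$15,010 billion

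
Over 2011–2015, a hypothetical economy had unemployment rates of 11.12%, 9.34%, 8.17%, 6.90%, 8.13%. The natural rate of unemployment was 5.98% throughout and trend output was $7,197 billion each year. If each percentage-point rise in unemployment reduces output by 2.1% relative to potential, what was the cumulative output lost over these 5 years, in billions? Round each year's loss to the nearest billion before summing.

$2,080 billion

Year 2011: gap = -2.1 × (11.12 - 5.98) = -10.794%, loss ≈ 7197 × 10.794/100 ≈ 777.
Year 2012: gap = -2.1 × (9.34 - 5.98) = -7.056%, loss ≈ 7197 × 7.056/100 ≈ 508.
Year 2013: gap = -2.1 × (8.17 - 5.98) = -4.599%, loss ≈ 7197 × 4.599/100 ≈ 331.
Year 2014: gap = -2.1 × (6.9 - 5.98) = -1.932%, loss ≈ 7197 × 1.932/100 ≈ 139.
Year 2015: gap = -2.1 × (8.13 - 5.98) = -4.515%, loss ≈ 7197 × 4.515/100 ≈ 325.
Total lost output = 777 + 508 + 331 + 139 + 325 = 2080 billion.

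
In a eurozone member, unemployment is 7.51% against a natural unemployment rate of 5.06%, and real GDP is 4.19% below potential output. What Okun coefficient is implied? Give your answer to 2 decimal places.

β ≈ 1.71

Okun's law: output gap = -β × (u - u*).
-4.19 = -β × (7.51 - 5.06) = -β × 2.45, so β = 4.19/2.45 = 1.71.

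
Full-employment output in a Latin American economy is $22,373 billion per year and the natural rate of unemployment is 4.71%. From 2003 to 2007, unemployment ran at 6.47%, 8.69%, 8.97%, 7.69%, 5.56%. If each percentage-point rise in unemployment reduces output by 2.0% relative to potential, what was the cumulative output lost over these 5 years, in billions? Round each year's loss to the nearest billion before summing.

$6,188 billion

Year 2003: gap = -2.0 × (6.47 - 4.71) = -3.52%, loss ≈ 22373 × 3.52/100 ≈ 788.
Year 2004: gap = -2.0 × (8.69 - 4.71) = -7.96%, loss ≈ 22373 × 7.96/100 ≈ 1781.
Year 2005: gap = -2.0 × (8.97 - 4.71) = -8.52%, loss ≈ 22373 × 8.52/100 ≈ 1906.
Year 2006: gap = -2.0 × (7.69 - 4.71) = -5.96%, loss ≈ 22373 × 5.96/100 ≈ 1333.
Year 2007: gap = -2.0 × (5.56 - 4.71) = -1.7%, loss ≈ 22373 × 1.7/100 ≈ 380.
Total lost output = 788 + 1781 + 1906 + 1333 + 380 = 6188 billion.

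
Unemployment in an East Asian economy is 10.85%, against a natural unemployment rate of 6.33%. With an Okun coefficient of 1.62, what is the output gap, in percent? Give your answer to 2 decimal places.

The unemployment gap is 10.85 - 6.33 = 4.52 percentage points.
Okun's law gives an output gap of -1.62 × 4.52 = -7.3224%, i.e. 7.32% below potential.

-7.32%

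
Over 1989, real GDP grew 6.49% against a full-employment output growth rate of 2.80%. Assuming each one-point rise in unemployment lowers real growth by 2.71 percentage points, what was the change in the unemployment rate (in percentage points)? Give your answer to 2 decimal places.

Growth-rate Okun's law: g_Y = g_Y* - β × Δu, so Δu = (g_Y* - g_Y)/β.
Δu = (2.8 - 6.49)/2.71 = -3.69/2.71 = -1.36 percentage points.

-1.36 percentage points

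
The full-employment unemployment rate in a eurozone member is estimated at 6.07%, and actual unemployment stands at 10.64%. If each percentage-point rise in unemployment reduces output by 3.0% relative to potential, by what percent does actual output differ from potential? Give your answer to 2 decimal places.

-13.71%

The unemployment gap is 10.64 - 6.07 = 4.57 percentage points.
Okun's law gives an output gap of -3 × 4.57 = -13.71%, i.e. 13.71% below potential.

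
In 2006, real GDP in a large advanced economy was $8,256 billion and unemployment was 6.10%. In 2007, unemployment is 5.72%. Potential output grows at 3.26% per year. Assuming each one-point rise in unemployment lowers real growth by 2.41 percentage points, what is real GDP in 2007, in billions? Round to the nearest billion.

Δu = 5.72 - 6.1 = -0.38 points.
Okun's law (growth form): g_Y = g_Y* - β × Δu = 3.26 - 2.41 × (-0.38) = 3.26 + 0.9158 = 4.1758%.
Real GDP in the next year = 8256 × (1 + 4.1758/100) = 8256 × 1.041758 ≈ 8601 billion.

$8,601 billion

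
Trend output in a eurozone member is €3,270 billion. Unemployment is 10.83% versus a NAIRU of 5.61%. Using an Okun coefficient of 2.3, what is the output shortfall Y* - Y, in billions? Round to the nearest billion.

Output gap = -2.3 × (10.83 - 5.61) = -2.3 × 5.22 = -12.006%.
Actual GDP ≈ 3270 × 0.87994 ≈ 2877 billion, so the shortfall is 3270 - 2877 = 393 billion.

€393 billion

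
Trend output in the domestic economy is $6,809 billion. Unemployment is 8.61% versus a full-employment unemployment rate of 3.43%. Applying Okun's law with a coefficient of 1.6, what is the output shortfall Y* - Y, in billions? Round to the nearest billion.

Output gap = -1.6 × (8.61 - 3.43) = -1.6 × 5.18 = -8.288%.
Actual GDP ≈ 6809 × 0.91712 ≈ 6245 billion, so the shortfall is 6809 - 6245 = 564 billion.

$564 billion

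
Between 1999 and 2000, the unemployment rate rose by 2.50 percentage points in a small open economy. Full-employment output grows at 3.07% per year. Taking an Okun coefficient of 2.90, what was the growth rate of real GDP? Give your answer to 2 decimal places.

Growth-rate Okun's law: g_Y = g_Y* - β × Δu.
g_Y = 3.07 - 2.90 × (2.50) = 3.07 - 7.25 = -4.18%, i.e. -4.18% to 2 d.p.

-4.18%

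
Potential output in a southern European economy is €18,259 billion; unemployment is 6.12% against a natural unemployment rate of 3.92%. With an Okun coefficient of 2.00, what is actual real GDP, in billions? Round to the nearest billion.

Unemployment gap = 6.12 - 3.92 = 2.2 points, so the output gap is -2 × 2.2 = -4.4%.
Actual GDP = 18259 × (1 - 4.4/100) = 18259 × 0.956 ≈ 17456 billion.

€17,456 billion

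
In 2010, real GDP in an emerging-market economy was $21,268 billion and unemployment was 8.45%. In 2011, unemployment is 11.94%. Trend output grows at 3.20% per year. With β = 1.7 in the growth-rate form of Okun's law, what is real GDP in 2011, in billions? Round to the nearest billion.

Δu = 11.94 - 8.45 = 3.49 points.
Okun's law (growth form): g_Y = g_Y* - β × Δu = 3.20 - 1.7 × (3.49) = 3.2 - 5.933 = -2.733%.
Real GDP in the next year = 21268 × (1 - 2.733/100) = 21268 × 0.97267 ≈ 20687 billion.

$20,687 billion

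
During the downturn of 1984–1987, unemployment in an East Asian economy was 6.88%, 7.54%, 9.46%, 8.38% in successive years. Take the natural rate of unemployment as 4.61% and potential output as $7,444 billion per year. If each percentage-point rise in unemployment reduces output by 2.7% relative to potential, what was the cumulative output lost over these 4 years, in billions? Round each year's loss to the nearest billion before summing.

Year 1984: gap = -2.7 × (6.88 - 4.61) = -6.129%, loss ≈ 7444 × 6.129/100 ≈ 456.
Year 1985: gap = -2.7 × (7.54 - 4.61) = -7.911%, loss ≈ 7444 × 7.911/100 ≈ 589.
Year 1986: gap = -2.7 × (9.46 - 4.61) = -13.095%, loss ≈ 7444 × 13.095/100 ≈ 975.
Year 1987: gap = -2.7 × (8.38 - 4.61) = -10.179%, loss ≈ 7444 × 10.179/100 ≈ 758.
Total lost output = 456 + 589 + 975 + 758 = 2778 billion.

$2,778 billion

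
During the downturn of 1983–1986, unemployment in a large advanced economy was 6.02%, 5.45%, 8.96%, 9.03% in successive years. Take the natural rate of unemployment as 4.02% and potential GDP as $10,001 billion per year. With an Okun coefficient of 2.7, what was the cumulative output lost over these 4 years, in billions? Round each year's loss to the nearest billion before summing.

$3,613 billion

Year 1983: gap = -2.7 × (6.02 - 4.02) = -5.4%, loss ≈ 10001 × 5.4/100 ≈ 540.
Year 1984: gap = -2.7 × (5.45 - 4.02) = -3.861%, loss ≈ 10001 × 3.861/100 ≈ 386.
Year 1985: gap = -2.7 × (8.96 - 4.02) = -13.338%, loss ≈ 10001 × 13.338/100 ≈ 1334.
Year 1986: gap = -2.7 × (9.03 - 4.02) = -13.527%, loss ≈ 10001 × 13.527/100 ≈ 1353.
Total lost output = 540 + 386 + 1334 + 1353 = 3613 billion.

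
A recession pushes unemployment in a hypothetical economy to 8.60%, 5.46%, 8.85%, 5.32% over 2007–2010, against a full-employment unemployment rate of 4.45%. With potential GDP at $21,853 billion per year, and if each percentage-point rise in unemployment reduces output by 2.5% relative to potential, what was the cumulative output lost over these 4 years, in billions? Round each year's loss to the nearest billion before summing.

$5,698 billion

Year 2007: gap = -2.5 × (8.6 - 4.45) = -10.375%, loss ≈ 21853 × 10.375/100 ≈ 2267.
Year 2008: gap = -2.5 × (5.46 - 4.45) = -2.525%, loss ≈ 21853 × 2.525/100 ≈ 552.
Year 2009: gap = -2.5 × (8.85 - 4.45) = -11%, loss ≈ 21853 × 11/100 ≈ 2404.
Year 2010: gap = -2.5 × (5.32 - 4.45) = -2.175%, loss ≈ 21853 × 2.175/100 ≈ 475.
Total lost output = 2267 + 552 + 2404 + 475 = 5698 billion.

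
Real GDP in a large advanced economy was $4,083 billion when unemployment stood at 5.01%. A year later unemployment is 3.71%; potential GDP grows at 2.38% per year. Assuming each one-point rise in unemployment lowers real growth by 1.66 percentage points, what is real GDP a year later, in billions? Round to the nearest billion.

Δu = 3.71 - 5.01 = -1.3 points.
Okun's law (growth form): g_Y = g_Y* - β × Δu = 2.38 - 1.66 × (-1.30) = 2.38 + 2.158 = 4.538%.
Real GDP in the next year = 4083 × (1 + 4.538/100) = 4083 × 1.04538 ≈ 4268 billion.

$4,268 billion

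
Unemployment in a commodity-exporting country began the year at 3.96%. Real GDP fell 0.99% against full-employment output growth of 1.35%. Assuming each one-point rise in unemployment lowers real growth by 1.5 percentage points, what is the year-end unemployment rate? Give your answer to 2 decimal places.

Growth-rate Okun's law: g_Y = g_Y* - β × Δu, so Δu = (g_Y* - g_Y)/β.
Δu = (1.35 + 0.99)/1.5 = 2.34/1.5 = 1.56 percentage points.
Year-end unemployment = 3.96 + 1.56 = 5.52%.

5.52%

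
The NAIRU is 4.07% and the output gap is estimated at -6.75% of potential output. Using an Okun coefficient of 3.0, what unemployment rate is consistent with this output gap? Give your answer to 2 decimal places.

From Okun's law, u - u* = -(output gap)/β = -(-6.75)/3.0 = 2.25 points.
So u = 4.07 + 2.25 = 6.32%.

6.32%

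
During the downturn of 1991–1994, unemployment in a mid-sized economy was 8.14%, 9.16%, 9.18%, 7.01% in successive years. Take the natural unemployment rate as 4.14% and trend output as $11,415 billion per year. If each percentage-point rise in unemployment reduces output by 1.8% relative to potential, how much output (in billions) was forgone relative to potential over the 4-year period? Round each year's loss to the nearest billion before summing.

$3,479 billion

Year 1991: gap = -1.8 × (8.14 - 4.14) = -7.2%, loss ≈ 11415 × 7.2/100 ≈ 822.
Year 1992: gap = -1.8 × (9.16 - 4.14) = -9.036%, loss ≈ 11415 × 9.036/100 ≈ 1031.
Year 1993: gap = -1.8 × (9.18 - 4.14) = -9.072%, loss ≈ 11415 × 9.072/100 ≈ 1036.
Year 1994: gap = -1.8 × (7.01 - 4.14) = -5.166%, loss ≈ 11415 × 5.166/100 ≈ 590.
Total lost output = 822 + 1031 + 1036 + 590 = 3479 billion.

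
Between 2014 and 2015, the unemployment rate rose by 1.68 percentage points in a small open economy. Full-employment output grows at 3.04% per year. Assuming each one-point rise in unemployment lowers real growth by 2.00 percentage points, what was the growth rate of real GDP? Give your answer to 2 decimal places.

-0.32%

Growth-rate Okun's law: g_Y = g_Y* - β × Δu.
g_Y = 3.04 - 2.00 × (1.68) = 3.04 - 3.36 = -0.32%, i.e. -0.32% to 2 d.p.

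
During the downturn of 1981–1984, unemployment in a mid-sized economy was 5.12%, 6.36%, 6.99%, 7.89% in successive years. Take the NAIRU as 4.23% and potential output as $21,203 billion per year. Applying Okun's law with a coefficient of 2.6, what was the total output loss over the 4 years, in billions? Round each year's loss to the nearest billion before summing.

Year 1981: gap = -2.6 × (5.12 - 4.23) = -2.314%, loss ≈ 21203 × 2.314/100 ≈ 491.
Year 1982: gap = -2.6 × (6.36 - 4.23) = -5.538%, loss ≈ 21203 × 5.538/100 ≈ 1174.
Year 1983: gap = -2.6 × (6.99 - 4.23) = -7.176%, loss ≈ 21203 × 7.176/100 ≈ 1522.
Year 1984: gap = -2.6 × (7.89 - 4.23) = -9.516%, loss ≈ 21203 × 9.516/100 ≈ 2018.
Total lost output = 491 + 1174 + 1522 + 2018 = 5205 billion.

$5,205 billion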